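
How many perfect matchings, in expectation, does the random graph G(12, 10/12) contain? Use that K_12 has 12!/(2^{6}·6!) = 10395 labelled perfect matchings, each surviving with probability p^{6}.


K_12 has 12!/(2^{6}·6!) = 10395 labelled perfect matchings.
For each such perfect matching H, let X_H = 1 if all 6 edges of H are present in G. Then P[X_H = 1] = p^{6} = (5/6)^{6} = 15625/46656.
Summing the indicators: E[X] = Σ_H E[X_H] = 10395 · p^{6} = 10395 · 15625/46656 = 6015625/1728.
Numerically: E[X] ≈ 3481.3.

E[X] = 10395 · (5/6)^{6} = 6015625/1728 ≈ 3481.3.


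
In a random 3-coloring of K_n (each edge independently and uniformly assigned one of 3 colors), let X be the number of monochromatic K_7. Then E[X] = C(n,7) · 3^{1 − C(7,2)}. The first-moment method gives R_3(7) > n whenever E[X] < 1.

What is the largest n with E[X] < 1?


We need C(n, 7) · 3^{1 − 21} < 1, i.e. C(n, 7) < 3^{21 − 1} = 3486784401.
Check values of n near the boundary:
  n = 78: C(78, 7) = 2641902120; 2641902120 < 3486784401? YES
  n = 79: C(79, 7) = 2898753715; 2898753715 < 3486784401? YES
  n = 80: C(80, 7) = 3176716400; 3176716400 < 3486784401? YES
  n = 81: C(81, 7) = 3477216600; 3477216600 < 3486784401? YES
  n = 82: C(82, 7) = 3801756816; 3801756816 < 3486784401? NO
  n = 83: C(83, 7) = 4151918628; 4151918628 < 3486784401? NO
  n = 84: C(84, 7) = 4529365776; 4529365776 < 3486784401? NO
The largest n with C(n, 7) < 3486784401 is n = 81 (where E[X] = 42928600/43046721 ≈ 0.9973). Hence R_3(7) > 81, i.e. R_3(7) ≥ 82.

Largest n = 81; hence R_3(7) > 81.


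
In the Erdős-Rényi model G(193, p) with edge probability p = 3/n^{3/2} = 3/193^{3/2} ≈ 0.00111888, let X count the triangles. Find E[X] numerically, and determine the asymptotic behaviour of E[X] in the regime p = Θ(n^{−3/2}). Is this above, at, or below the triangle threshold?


Number of potential triangles: C(193, 3) = 1179616.
Each occurs with probability p³ ≈ (0.00111888)³ ≈ 1.40073466e-09.
By linearity: E[X] = C(193, 3)·p³ ≈ 1179616 · 1.40073466e-09 ≈ 0.001652.
Since α = 3/2 > 1, p = c/n^{3/2} = o(1/n) is below the triangle threshold p ~ 1/n. Asymptotically E[X] ~ (c³/6)·n^{3(1−α)} = (3³/6)·n^{-1.5} → 0, so by Markov's inequality G has no triangles w.h.p.

E[X] ≈ 0.001652; in regime p = Θ(1/n^{3/2}) E[X] tends to 0 (below the triangle threshold p ~ 1/n).


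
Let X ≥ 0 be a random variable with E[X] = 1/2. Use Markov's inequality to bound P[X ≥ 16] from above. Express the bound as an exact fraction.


μ = E[X] = 1/2, a = 16.
Markov: P[X ≥ 16] ≤ μ/a = (1/2)/16 = 1/32.
Numerically: ≈ 0.0312.
(Since a = 16 > μ = 0.5000, the bound 1/32 is < 1 and informative.)

P[X ≥ 16] ≤ 1/32 ≈ 0.0312.


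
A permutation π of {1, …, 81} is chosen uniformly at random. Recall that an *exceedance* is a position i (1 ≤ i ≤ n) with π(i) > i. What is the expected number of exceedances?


Write X = Σ_{i=1}^{81} X_i, where X_i = 1_{π(i) > i}.
For each fixed i, π(i) is uniform over {1, …, 81} (marginal of a uniform permutation), so P[π(i) > i] = (n − i)/n. Summing: Σ_{i=1}^{81} (n − i)/n = (0 + 1 + … + 80)/81 = 81(81 − 1)/(2·81) = (81 − 1)/2.
Hence E[X] = Σ_{i=1}^{81} (81 − i)/81 = 40 ≈ 40.000.

E[X] = 40 = 40.000.


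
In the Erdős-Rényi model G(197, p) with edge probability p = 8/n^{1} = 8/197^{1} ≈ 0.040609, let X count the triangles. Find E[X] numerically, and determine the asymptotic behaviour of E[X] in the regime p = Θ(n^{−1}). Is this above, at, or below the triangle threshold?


Number of potential triangles: C(197, 3) = 1254890.
Each occurs with probability p³ ≈ (0.040609)³ ≈ 6.6968610e-05.
By linearity: E[X] = C(197, 3)·p³ ≈ 1254890 · 6.6968610e-05 ≈ 84.03824.
Here α = 1, so p = 8/n is exactly at the triangle threshold p ~ 1/n. Asymptotically E[X] → c³/6 = 8³/6 = 256/3 ≈ 85.33333, a bounded constant. In this regime the triangle count is asymptotically Poisson(c³/6).

E[X] ≈ 84.03824; in regime p = Θ(1/n^{1}) E[X] stays bounded (at the triangle threshold p ~ 1/n).


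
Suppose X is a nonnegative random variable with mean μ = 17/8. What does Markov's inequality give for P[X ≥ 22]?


μ = E[X] = 17/8, a = 22.
Markov: P[X ≥ 22] ≤ μ/a = (17/8)/22 = 17/176.
Numerically: ≈ 0.096591.
(Since a = 22 > μ = 2.125000, the bound 17/176 is < 1 and informative.)

P[X ≥ 22] ≤ 17/176 ≈ 0.096591.


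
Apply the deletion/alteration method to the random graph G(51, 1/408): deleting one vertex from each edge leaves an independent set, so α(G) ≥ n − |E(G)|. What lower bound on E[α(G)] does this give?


E[|E(G)|] = C(51, 2)·p = 1275 · (1/408) = 25/8.
E[α(G)] ≥ n − E[|E(G)|] = 51 − 25/8 = 383/8.
Numerically: ≈ 47.87500.
(This is only a lower bound; the true E[α(G)] may be larger.)

E[α(G)] ≥ 383/8 ≈ 47.87500.


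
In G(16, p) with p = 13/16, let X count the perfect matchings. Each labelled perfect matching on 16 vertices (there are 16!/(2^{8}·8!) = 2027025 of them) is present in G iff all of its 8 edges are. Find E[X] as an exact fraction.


K_16 has 16!/(2^{8}·8!) = 2027025 labelled perfect matchings.
For each such perfect matching H, let X_H = 1 if all 8 edges of H are present in G. Then P[X_H = 1] = p^{8} = (13/16)^{8} = 815730721/4294967296.
By linearity: E[X] = Σ_H E[X_H] = 2027025 · p^{8} = 2027025 · 815730721/4294967296 = 1653506564735025/4294967296.
Numerically: E[X] ≈ 3.85e+05.

E[X] = 2027025 · (13/16)^{8} = 1653506564735025/4294967296 ≈ 3.85e+05.


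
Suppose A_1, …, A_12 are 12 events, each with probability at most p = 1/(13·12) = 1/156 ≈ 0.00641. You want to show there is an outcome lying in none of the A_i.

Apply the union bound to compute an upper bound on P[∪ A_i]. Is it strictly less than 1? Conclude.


Union bound: P[∪_{i=1}^{12} A_i] ≤ Σ_i P[A_i] ≤ 12·p = 12·(1/156) = 1/13.
Numerically: 1/13 ≈ 0.07692.
Is 1/13 < 1? YES.
Since P[∪ A_i] ≤ 1/13 < 1, the complement has P[∩ A_i^c] ≥ 1 − 1/13 = 12/13 > 0, so some outcome avoids every A_i.

12·p = 1/13 ≈ 0.07692; existence CERTIFIED by the union bound.


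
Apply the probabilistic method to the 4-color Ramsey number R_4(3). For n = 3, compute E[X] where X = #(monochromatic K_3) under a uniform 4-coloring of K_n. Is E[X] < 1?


E[X] = C(3, 3) · 4^{1 − 3} = 1 · 4^{−2} = 1/16.
As a reduced fraction: E[X] = 1/16 ≈ 0.06250.
Is E[X] < 1? YES.
Since E[X] < 1, there exists a 4-coloring of K_{3} with no monochromatic K_3; hence R_4(3) > 3.

E[X] = 1/16 ≈ 0.06250; E[X] < 1, so R_4(3) > 3.


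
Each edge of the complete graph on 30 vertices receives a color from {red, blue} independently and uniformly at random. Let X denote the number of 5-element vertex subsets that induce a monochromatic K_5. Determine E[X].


Let X = Σ_S X_S over the C(30, 5) = 142506 subsets S of size 5, where X_S = 1 if the K_5 on S is monochromatic.
For a fixed S, the K_5 on S has C(5, 2) = 10 edges. P[all 10 edges red] = (1/2)^10, and likewise for blue, so P[monochromatic] = 2·(1/2)^10 = 2^{1 − 10} = 1/512.
Summing: E[X] = C(30, 5) · 2^{1 − 10} = 142506 · 1/512 = 71253/256.
Numerically: E[X] ≈ 278.332031.

E[X] = C(30,5)·2^(1−C(5,2)) = 71253/256 ≈ 278.332031.


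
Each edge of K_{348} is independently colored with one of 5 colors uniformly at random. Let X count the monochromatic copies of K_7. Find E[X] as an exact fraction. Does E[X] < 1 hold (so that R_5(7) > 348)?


E[X] = C(348, 7) · 5^{1 − 21} = 115412286408552 · 5^{−20} = 115412286408552/95367431640625.
As a reduced fraction: E[X] = 115412286408552/95367431640625 ≈ 1.2101855.
Is E[X] < 1? NO.
Since E[X] ≥ 1, the first-moment bound is inconclusive at n = 348; it does NOT by itself certify R_5(7) > 348.

E[X] = 115412286408552/95367431640625 ≈ 1.2101855; E[X] ≥ 1; first-moment method inconclusive here.


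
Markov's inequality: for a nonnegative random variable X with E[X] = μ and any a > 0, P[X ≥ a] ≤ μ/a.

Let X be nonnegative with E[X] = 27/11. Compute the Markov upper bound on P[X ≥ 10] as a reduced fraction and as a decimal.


μ = E[X] = 27/11, a = 10.
Markov: P[X ≥ 10] ≤ μ/a = (27/11)/10 = 27/110.
Numerically: ≈ 0.245455.
(Since a = 10 > μ = 2.454545, the bound 27/110 is < 1 and informative.)

P[X ≥ 10] ≤ 27/110 ≈ 0.245455.


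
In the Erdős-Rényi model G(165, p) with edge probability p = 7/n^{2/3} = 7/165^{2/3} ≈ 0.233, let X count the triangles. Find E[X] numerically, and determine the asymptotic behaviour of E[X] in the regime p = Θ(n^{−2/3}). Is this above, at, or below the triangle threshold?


Number of potential triangles: C(165, 3) = 735130.
Each occurs with probability p³ ≈ (0.233)³ ≈ 1.25987e-02.
By linearity: E[X] = C(165, 3)·p³ ≈ 735130 · 1.25987e-02 ≈ 9261.693.
Since α = 2/3 < 1, p = c/n^{2/3} ≫ 1/n is above the triangle threshold p ~ 1/n. Asymptotically E[X] ~ (c³/6)·n^{3(1−α)} = (7³/6)·n^{1} → ∞; triangles are abundant w.h.p.

E[X] ≈ 9261.693; in regime p = Θ(1/n^{2/3}) E[X] diverges (above the triangle threshold p ~ 1/n).


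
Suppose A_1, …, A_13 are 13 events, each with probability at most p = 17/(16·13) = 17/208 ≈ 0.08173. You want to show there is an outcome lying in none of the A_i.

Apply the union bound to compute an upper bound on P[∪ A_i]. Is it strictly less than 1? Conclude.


Union bound: P[∪_{i=1}^{13} A_i] ≤ Σ_i P[A_i] ≤ 13·p = 13·(17/208) = 17/16.
Numerically: 17/16 ≈ 1.06250.
Is 17/16 < 1? NO.
Since the bound 17/16 is ≥ 1, the union bound is uninformative here; it does NOT by itself certify existence.

13·p = 17/16 ≈ 1.06250; existence NOT certified by the union bound.


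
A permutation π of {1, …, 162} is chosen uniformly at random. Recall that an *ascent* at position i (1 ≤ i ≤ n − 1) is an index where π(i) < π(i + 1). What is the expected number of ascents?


Write X = Σ X_I over i = 1, …, 161, with X_I the indicator of one ascent.
There are 161 indicators.
For each fixed i, the pair (π(i), π(i+1)) is a uniformly random ordered pair of distinct values from {1, …, 162}; by symmetry P[π(i) < π(i+1)] = 1/2.
By linearity: E[X] = 161 · (1/2) = (162 − 1) · (1/2) = 161/2 ≈ 80.50000.

E[X] = 161/2 = 80.50000.


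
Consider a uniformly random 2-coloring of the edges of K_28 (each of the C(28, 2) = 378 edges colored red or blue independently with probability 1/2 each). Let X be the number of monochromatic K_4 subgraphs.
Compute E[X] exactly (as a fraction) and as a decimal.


Let X = Σ_S X_S over the C(28, 4) = 20475 subsets S of size 4, where X_S = 1 if the K_4 on S is monochromatic.
For a fixed S, the K_4 on S has C(4, 2) = 6 edges. P[all 6 edges red] = (1/2)^6, and likewise for blue, so P[monochromatic] = 2·(1/2)^6 = 2^{1 − 6} = 1/32.
Summing: E[X] = C(28, 4) · 2^{1 − 6} = 20475 · 1/32 = 20475/32.
Numerically: E[X] ≈ 639.8438.

E[X] = C(28,4)·2^(1−C(4,2)) = 20475/32 ≈ 639.8438.


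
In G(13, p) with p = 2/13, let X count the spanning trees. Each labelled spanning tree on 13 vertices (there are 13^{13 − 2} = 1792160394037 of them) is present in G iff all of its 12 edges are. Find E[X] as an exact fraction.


K_13 has 13^{13 − 2} = 1792160394037 labelled spanning trees.
For each such spanning tree H, let X_H = 1 if all 12 edges of H are present in G. Then P[X_H = 1] = p^{12} = (2/13)^{12} = 4096/23298085122481.
By linearity of expectation: E[X] = Σ_H E[X_H] = 1792160394037 · p^{12} = 1792160394037 · 4096/23298085122481 = 4096/13.
Numerically: E[X] ≈ 315.1.

E[X] = 1792160394037 · (2/13)^{12} = 4096/13 ≈ 315.1.


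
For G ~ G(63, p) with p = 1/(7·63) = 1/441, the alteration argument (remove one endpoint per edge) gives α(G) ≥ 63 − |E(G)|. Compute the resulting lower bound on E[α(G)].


E[|E(G)|] = C(63, 2)·p = 1953 · (1/441) = 31/7.
E[α(G)] ≥ n − E[|E(G)|] = 63 − 31/7 = 410/7.
Numerically: ≈ 58.571429.
(This is only a lower bound; the true E[α(G)] may be larger.)

E[α(G)] ≥ 410/7 ≈ 58.571429.


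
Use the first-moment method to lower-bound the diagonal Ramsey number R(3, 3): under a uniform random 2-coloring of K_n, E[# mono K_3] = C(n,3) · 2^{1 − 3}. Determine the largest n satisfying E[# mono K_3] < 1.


We need C(n, 3) · 2^{1 − 3} < 1, i.e. C(n, 3) < 2^{3 − 1} = 4.
Check values of n near the boundary:
  n = 3: C(3, 3) = 1; 1 < 4? YES
  n = 4: C(4, 3) = 4; 4 < 4? NO
The largest n with C(n, 3) < 4 is n = 3 (where E[X] = 1/4 ≈ 0.250). Hence R(3, 3) > 3, i.e. R(3, 3) ≥ 4.

Largest n = 3; hence R(3, 3) > 3.


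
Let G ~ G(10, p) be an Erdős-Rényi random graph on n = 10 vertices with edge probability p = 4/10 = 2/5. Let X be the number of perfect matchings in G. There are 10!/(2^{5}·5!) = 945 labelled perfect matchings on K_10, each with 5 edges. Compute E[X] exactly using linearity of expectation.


K_10 has 10!/(2^{5}·5!) = 945 labelled perfect matchings.
For each such perfect matching H, let X_H = 1 if all 5 edges of H are present in G. Then P[X_H = 1] = p^{5} = (2/5)^{5} = 32/3125.
By linearity: E[X] = Σ_H E[X_H] = 945 · p^{5} = 945 · 32/3125 = 6048/625.
Numerically: E[X] ≈ 9.6768.

E[X] = 945 · (2/5)^{5} = 6048/625 ≈ 9.6768.


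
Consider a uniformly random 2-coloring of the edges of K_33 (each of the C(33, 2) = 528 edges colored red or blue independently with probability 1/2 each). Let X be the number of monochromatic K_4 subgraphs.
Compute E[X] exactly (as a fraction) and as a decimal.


Let X = Σ_S X_S over the C(33, 4) = 40920 subsets S of size 4, where X_S = 1 if the K_4 on S is monochromatic.
For a fixed S, the K_4 on S has C(4, 2) = 6 edges. P[all 6 edges red] = (1/2)^6, and likewise for blue, so P[monochromatic] = 2·(1/2)^6 = 2^{1 − 6} = 1/32.
By linearity: E[X] = C(33, 4) · 2^{1 − 6} = 40920 · 1/32 = 5115/4.
Numerically: E[X] ≈ 1278.7500.

E[X] = C(33,4)·2^(1−C(4,2)) = 5115/4 ≈ 1278.7500.


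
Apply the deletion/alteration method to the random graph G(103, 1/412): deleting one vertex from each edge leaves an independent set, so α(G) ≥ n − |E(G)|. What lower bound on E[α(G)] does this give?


E[|E(G)|] = C(103, 2)·p = 5253 · (1/412) = 51/4.
E[α(G)] ≥ n − E[|E(G)|] = 103 − 51/4 = 361/4.
Numerically: ≈ 90.25000.
(This is only a lower bound; the true E[α(G)] may be larger.)

E[α(G)] ≥ 361/4 ≈ 90.25000.


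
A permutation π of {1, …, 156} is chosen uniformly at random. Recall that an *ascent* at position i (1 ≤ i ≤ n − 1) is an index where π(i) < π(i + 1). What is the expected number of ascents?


Write X = Σ X_I over i = 1, …, 155, with X_I the indicator of one ascent.
There are 155 indicators.
For each fixed i, the pair (π(i), π(i+1)) is a uniformly random ordered pair of distinct values from {1, …, 156}; by symmetry P[π(i) < π(i+1)] = 1/2.
By linearity: E[X] = 155 · (1/2) = (156 − 1) · (1/2) = 155/2 ≈ 77.50000.

E[X] = 155/2 = 77.50000.


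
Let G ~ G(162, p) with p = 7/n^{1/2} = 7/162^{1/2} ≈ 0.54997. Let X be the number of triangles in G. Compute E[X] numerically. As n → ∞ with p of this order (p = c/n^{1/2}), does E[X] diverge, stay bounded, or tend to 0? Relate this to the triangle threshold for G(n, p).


Number of potential triangles: C(162, 3) = 695520.
Each occurs with probability p³ ≈ (0.54997)³ ≈ 1.6634954e-01.
By linearity: E[X] = C(162, 3)·p³ ≈ 695520 · 1.6634954e-01 ≈ 115699.43045.
Since α = 1/2 < 1, p = c/n^{1/2} ≫ 1/n is above the triangle threshold p ~ 1/n. Asymptotically E[X] ~ (c³/6)·n^{3(1−α)} = (7³/6)·n^{1.5} → ∞; triangles are abundant w.h.p.

E[X] ≈ 115699.43045; in regime p = Θ(1/n^{1/2}) E[X] diverges (above the triangle threshold p ~ 1/n).


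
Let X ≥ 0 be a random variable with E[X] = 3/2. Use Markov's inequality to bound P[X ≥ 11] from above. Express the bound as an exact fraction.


μ = E[X] = 3/2, a = 11.
Markov: P[X ≥ 11] ≤ μ/a = (3/2)/11 = 3/22.
Numerically: ≈ 0.1364.
(Since a = 11 > μ = 1.5000, the bound 3/22 is < 1 and informative.)

P[X ≥ 11] ≤ 3/22 ≈ 0.1364.


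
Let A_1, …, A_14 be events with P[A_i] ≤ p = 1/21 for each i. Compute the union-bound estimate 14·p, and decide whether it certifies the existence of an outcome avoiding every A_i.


Union bound: P[∪_{i=1}^{14} A_i] ≤ Σ_i P[A_i] ≤ 14·p = 14·(1/21) = 2/3.
Numerically: 2/3 ≈ 0.667.
Is 2/3 < 1? YES.
Since P[∪ A_i] ≤ 2/3 < 1, the complement has P[∩ A_i^c] ≥ 1 − 2/3 = 1/3 > 0, so some outcome avoids every A_i.

14·p = 2/3 ≈ 0.667; existence CERTIFIED by the union bound.


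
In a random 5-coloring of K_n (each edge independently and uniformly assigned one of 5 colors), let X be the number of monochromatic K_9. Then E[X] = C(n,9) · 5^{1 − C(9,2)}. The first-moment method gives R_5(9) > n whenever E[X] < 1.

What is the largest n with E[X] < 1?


We need C(n, 9) · 5^{1 − 36} < 1, i.e. C(n, 9) < 5^{36 − 1} = 2910383045673370361328125.
Check values of n near the boundary:
  n = 2166: C(2166, 9) = 2844037944203015677277940; 2844037944203015677277940 < 2910383045673370361328125? YES
  n = 2167: C(2167, 9) = 2855899084841489792706810; 2855899084841489792706810 < 2910383045673370361328125? YES
  n = 2168: C(2168, 9) = 2867804175977929537095120; 2867804175977929537095120 < 2910383045673370361328125? YES
  n = 2169: C(2169, 9) = 2879753360044504243499683; 2879753360044504243499683 < 2910383045673370361328125? YES
  n = 2170: C(2170, 9) = 2891746779868845075610510; 2891746779868845075610510 < 2910383045673370361328125? YES
  n = 2171: C(2171, 9) = 2903784578674959601827205; 2903784578674959601827205 < 2910383045673370361328125? YES
  n = 2172: C(2172, 9) = 2915866900084148060642020; 2915866900084148060642020 < 2910383045673370361328125? NO
The largest n with C(n, 9) < 2910383045673370361328125 is n = 2171 (where E[X] = 580756915734991920365441/582076609134674072265625 ≈ 0.998). Hence R_5(9) > 2171, i.e. R_5(9) ≥ 2172.

Largest n = 2171; hence R_5(9) > 2171.


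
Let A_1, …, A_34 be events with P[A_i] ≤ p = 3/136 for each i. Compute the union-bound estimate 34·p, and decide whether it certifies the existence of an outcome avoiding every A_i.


Union bound: P[∪_{i=1}^{34} A_i] ≤ Σ_i P[A_i] ≤ 34·p = 34·(3/136) = 3/4.
Numerically: 3/4 ≈ 0.75000.
Is 3/4 < 1? YES.
Since P[∪ A_i] ≤ 3/4 < 1, the complement has P[∩ A_i^c] ≥ 1 − 3/4 = 1/4 > 0, so some outcome avoids every A_i.

34·p = 3/4 ≈ 0.75000; existence CERTIFIED by the union bound.


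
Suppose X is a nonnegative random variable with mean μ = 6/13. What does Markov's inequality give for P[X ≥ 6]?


μ = E[X] = 6/13, a = 6.
Markov: P[X ≥ 6] ≤ μ/a = (6/13)/6 = 1/13.
Numerically: ≈ 0.076923.
(Since a = 6 > μ = 0.461538, the bound 1/13 is < 1 and informative.)

P[X ≥ 6] ≤ 1/13 ≈ 0.076923.


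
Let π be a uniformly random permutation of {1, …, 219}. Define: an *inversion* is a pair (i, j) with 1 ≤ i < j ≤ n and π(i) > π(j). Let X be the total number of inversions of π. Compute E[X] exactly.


Write X = Σ X_I over the C(219, 2) = 23871 pairs i < j, with X_I the indicator of one inversion.
There are 23871 indicators.
For each fixed pair i < j, the values π(i) and π(j) are two distinct elements of {1, …, 219} in uniformly random order; by symmetry P[π(i) > π(j)] = 1/2.
By linearity: E[X] = 23871 · (1/2) = C(219, 2) · (1/2) = 23871/2 = 23871/2 ≈ 11935.500000.

E[X] = 23871/2 = 11935.500000.


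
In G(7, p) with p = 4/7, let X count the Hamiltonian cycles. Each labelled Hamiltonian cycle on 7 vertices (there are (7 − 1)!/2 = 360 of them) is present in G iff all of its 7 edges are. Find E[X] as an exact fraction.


K_7 has (7 − 1)!/2 = 360 labelled Hamiltonian cycles.
For each such Hamiltonian cycle H, let X_H = 1 if all 7 edges of H are present in G. Then P[X_H = 1] = p^{7} = (4/7)^{7} = 16384/823543.
By linearity: E[X] = Σ_H E[X_H] = 360 · p^{7} = 360 · 16384/823543 = 5898240/823543.
Numerically: E[X] ≈ 7.162.

E[X] = 360 · (4/7)^{7} = 5898240/823543 ≈ 7.162.


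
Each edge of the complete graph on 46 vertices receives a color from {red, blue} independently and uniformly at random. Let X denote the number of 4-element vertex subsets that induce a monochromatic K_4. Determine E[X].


Let X = Σ_S X_S over the C(46, 4) = 163185 subsets S of size 4, where X_S = 1 if the K_4 on S is monochromatic.
For a fixed S, the K_4 on S has C(4, 2) = 6 edges. P[all 6 edges red] = (1/2)^6, and likewise for blue, so P[monochromatic] = 2·(1/2)^6 = 2^{1 − 6} = 1/32.
By linearity of expectation: E[X] = C(46, 4) · 2^{1 − 6} = 163185 · 1/32 = 163185/32.
Numerically: E[X] ≈ 5099.531.

E[X] = C(46,4)·2^(1−C(4,2)) = 163185/32 ≈ 5099.531.


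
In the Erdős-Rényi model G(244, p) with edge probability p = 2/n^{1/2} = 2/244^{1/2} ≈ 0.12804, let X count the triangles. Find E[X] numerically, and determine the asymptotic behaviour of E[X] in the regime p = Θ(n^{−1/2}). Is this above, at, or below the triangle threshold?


Number of potential triangles: C(244, 3) = 2391444.
Each occurs with probability p³ ≈ (0.12804)³ ≈ 2.0989652e-03.
By linearity: E[X] = C(244, 3)·p³ ≈ 2391444 · 2.0989652e-03 ≈ 5019.55784.
Since α = 1/2 < 1, p = c/n^{1/2} ≫ 1/n is above the triangle threshold p ~ 1/n. Asymptotically E[X] ~ (c³/6)·n^{3(1−α)} = (2³/6)·n^{1.5} → ∞; triangles are abundant w.h.p.

E[X] ≈ 5019.55784; in regime p = Θ(1/n^{1/2}) E[X] diverges (above the triangle threshold p ~ 1/n).


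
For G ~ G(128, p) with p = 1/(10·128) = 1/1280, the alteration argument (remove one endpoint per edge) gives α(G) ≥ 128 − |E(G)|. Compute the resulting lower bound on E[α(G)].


E[|E(G)|] = C(128, 2)·p = 8128 · (1/1280) = 127/20.
E[α(G)] ≥ n − E[|E(G)|] = 128 − 127/20 = 2433/20.
Numerically: ≈ 121.650.
(This is only a lower bound; the true E[α(G)] may be larger.)

E[α(G)] ≥ 2433/20 ≈ 121.650.


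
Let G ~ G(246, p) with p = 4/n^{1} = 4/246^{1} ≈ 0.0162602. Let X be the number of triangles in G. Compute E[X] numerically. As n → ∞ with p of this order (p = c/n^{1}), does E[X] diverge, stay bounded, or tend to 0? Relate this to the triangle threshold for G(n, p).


Number of potential triangles: C(246, 3) = 2450980.
Each occurs with probability p³ ≈ (0.0162602)³ ≈ 4.29907135e-06.
By linearity: E[X] = C(246, 3)·p³ ≈ 2450980 · 4.29907135e-06 ≈ 10.536938.
Here α = 1, so p = 4/n is exactly at the triangle threshold p ~ 1/n. Asymptotically E[X] → c³/6 = 4³/6 = 32/3 ≈ 10.666667, a bounded constant. In this regime the triangle count is asymptotically Poisson(c³/6).

E[X] ≈ 10.536938; in regime p = Θ(1/n^{1}) E[X] stays bounded (at the triangle threshold p ~ 1/n).


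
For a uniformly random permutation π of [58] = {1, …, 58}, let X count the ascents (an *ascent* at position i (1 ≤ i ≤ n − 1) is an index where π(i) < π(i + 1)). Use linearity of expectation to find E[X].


Write X = Σ X_I over i = 1, …, 57, with X_I the indicator of one ascent.
There are 57 indicators.
For each fixed i, the pair (π(i), π(i+1)) is a uniformly random ordered pair of distinct values from {1, …, 58}; by symmetry P[π(i) < π(i+1)] = 1/2.
By linearity: E[X] = 57 · (1/2) = (58 − 1) · (1/2) = 57/2 ≈ 28.500.

E[X] = 57/2 = 28.500.


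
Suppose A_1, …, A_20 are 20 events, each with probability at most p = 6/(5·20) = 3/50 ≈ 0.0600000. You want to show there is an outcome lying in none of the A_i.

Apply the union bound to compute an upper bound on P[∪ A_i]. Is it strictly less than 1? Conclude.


Union bound: P[∪_{i=1}^{20} A_i] ≤ Σ_i P[A_i] ≤ 20·p = 20·(3/50) = 6/5.
Numerically: 6/5 ≈ 1.2000000.
Is 6/5 < 1? NO.
Since the bound 6/5 is ≥ 1, the union bound is uninformative here; it does NOT by itself certify existence.

20·p = 6/5 ≈ 1.2000000; existence NOT certified by the union bound.


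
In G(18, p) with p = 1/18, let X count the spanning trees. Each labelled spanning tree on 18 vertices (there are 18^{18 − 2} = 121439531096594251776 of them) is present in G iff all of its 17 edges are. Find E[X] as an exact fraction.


K_18 has 18^{18 − 2} = 121439531096594251776 labelled spanning trees.
For each such spanning tree H, let X_H = 1 if all 17 edges of H are present in G. Then P[X_H = 1] = p^{17} = (1/18)^{17} = 1/2185911559738696531968.
By linearity: E[X] = Σ_H E[X_H] = 121439531096594251776 · p^{17} = 121439531096594251776 · 1/2185911559738696531968 = 1/18.
Numerically: E[X] ≈ 0.05556.

E[X] = 121439531096594251776 · (1/18)^{17} = 1/18 ≈ 0.05556.


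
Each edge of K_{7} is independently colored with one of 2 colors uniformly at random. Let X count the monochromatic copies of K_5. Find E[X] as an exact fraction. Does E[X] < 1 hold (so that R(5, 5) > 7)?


E[X] = C(7, 5) · 2^{1 − 10} = 21 · 2^{−9} = 21/512.
As a reduced fraction: E[X] = 21/512 ≈ 0.041.
Is E[X] < 1? YES.
Since E[X] < 1, there exists a 2-coloring of K_{7} with no monochromatic K_5; hence R(5, 5) > 7.

E[X] = 21/512 ≈ 0.041; E[X] < 1, so R(5, 5) > 7.


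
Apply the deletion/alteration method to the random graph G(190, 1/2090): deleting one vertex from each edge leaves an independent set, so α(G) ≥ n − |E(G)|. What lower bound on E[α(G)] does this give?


E[|E(G)|] = C(190, 2)·p = 17955 · (1/2090) = 189/22.
E[α(G)] ≥ n − E[|E(G)|] = 190 − 189/22 = 3991/22.
Numerically: ≈ 181.409.
(This is only a lower bound; the true E[α(G)] may be larger.)

E[α(G)] ≥ 3991/22 ≈ 181.409.


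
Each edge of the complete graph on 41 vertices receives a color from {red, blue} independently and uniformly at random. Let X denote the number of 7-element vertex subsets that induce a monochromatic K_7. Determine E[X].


Let X = Σ_S X_S over the C(41, 7) = 22481940 subsets S of size 7, where X_S = 1 if the K_7 on S is monochromatic.
For a fixed S, the K_7 on S has C(7, 2) = 21 edges. P[all 21 edges red] = (1/2)^21, and likewise for blue, so P[monochromatic] = 2·(1/2)^21 = 2^{1 − 21} = 1/1048576.
By linearity: E[X] = C(41, 7) · 2^{1 − 21} = 22481940 · 1/1048576 = 5620485/262144.
Numerically: E[X] ≈ 21.44045.

E[X] = C(41,7)·2^(1−C(7,2)) = 5620485/262144 ≈ 21.44045.


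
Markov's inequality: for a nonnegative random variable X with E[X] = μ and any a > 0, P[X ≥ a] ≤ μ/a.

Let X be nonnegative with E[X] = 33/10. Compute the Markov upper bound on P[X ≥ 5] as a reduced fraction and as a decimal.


μ = E[X] = 33/10, a = 5.
Markov: P[X ≥ 5] ≤ μ/a = (33/10)/5 = 33/50.
Numerically: ≈ 0.6600.
(Since a = 5 > μ = 3.3000, the bound 33/50 is < 1 and informative.)

P[X ≥ 5] ≤ 33/50 ≈ 0.6600.


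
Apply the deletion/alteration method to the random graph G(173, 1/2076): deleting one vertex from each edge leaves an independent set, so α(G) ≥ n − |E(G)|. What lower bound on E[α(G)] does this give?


E[|E(G)|] = C(173, 2)·p = 14878 · (1/2076) = 43/6.
E[α(G)] ≥ n − E[|E(G)|] = 173 − 43/6 = 995/6.
Numerically: ≈ 165.833333.
(This is only a lower bound; the true E[α(G)] may be larger.)

E[α(G)] ≥ 995/6 ≈ 165.833333.


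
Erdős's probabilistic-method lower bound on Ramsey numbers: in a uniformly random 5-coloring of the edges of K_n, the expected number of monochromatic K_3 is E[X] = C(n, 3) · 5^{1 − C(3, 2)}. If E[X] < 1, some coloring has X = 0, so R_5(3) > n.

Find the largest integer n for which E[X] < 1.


We need C(n, 3) · 5^{1 − 3} < 1, i.e. C(n, 3) < 5^{3 − 1} = 25.
Check values of n near the boundary:
  n = 3: C(3, 3) = 1; 1 < 25? YES
  n = 4: C(4, 3) = 4; 4 < 25? YES
  n = 5: C(5, 3) = 10; 10 < 25? YES
  n = 6: C(6, 3) = 20; 20 < 25? YES
  n = 7: C(7, 3) = 35; 35 < 25? NO
The largest n with C(n, 3) < 25 is n = 6 (where E[X] = 4/5 ≈ 0.80000). Hence R_5(3) > 6, i.e. R_5(3) ≥ 7.

Largest n = 6; hence R_5(3) > 6.


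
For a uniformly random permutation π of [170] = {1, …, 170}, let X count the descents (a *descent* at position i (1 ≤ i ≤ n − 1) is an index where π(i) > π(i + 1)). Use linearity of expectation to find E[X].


Write X = Σ X_I over i = 1, …, 169, with X_I the indicator of one descent.
There are 169 indicators.
For each fixed i, the pair (π(i), π(i+1)) is a uniformly random ordered pair of distinct values from {1, …, 170}; by symmetry P[π(i) > π(i+1)] = 1/2.
By linearity: E[X] = 169 · (1/2) = (170 − 1) · (1/2) = 169/2 ≈ 84.500.

E[X] = 169/2 = 84.500.


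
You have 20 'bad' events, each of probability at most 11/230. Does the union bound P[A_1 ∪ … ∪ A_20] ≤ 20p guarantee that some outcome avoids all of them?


Union bound: P[∪_{i=1}^{20} A_i] ≤ Σ_i P[A_i] ≤ 20·p = 20·(11/230) = 22/23.
Numerically: 22/23 ≈ 0.95652.
Is 22/23 < 1? YES.
Since P[∪ A_i] ≤ 22/23 < 1, the complement has P[∩ A_i^c] ≥ 1 − 22/23 = 1/23 > 0, so some outcome avoids every A_i.

20·p = 22/23 ≈ 0.95652; existence CERTIFIED by the union bound.


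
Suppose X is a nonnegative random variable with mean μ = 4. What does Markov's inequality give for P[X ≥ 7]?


μ = E[X] = 4, a = 7.
Markov: P[X ≥ 7] ≤ μ/a = (4)/7 = 4/7.
Numerically: ≈ 0.57143.
(Since a = 7 > μ = 4.00000, the bound 4/7 is < 1 and informative.)

P[X ≥ 7] ≤ 4/7 ≈ 0.57143.


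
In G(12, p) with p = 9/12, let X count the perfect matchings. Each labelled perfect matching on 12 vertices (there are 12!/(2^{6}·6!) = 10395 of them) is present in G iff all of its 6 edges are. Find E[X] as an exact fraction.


K_12 has 12!/(2^{6}·6!) = 10395 labelled perfect matchings.
For each such perfect matching H, let X_H = 1 if all 6 edges of H are present in G. Then P[X_H = 1] = p^{6} = (3/4)^{6} = 729/4096.
By linearity: E[X] = Σ_H E[X_H] = 10395 · p^{6} = 10395 · 729/4096 = 7577955/4096.
Numerically: E[X] ≈ 1850.1.

E[X] = 10395 · (3/4)^{6} = 7577955/4096 ≈ 1850.1.


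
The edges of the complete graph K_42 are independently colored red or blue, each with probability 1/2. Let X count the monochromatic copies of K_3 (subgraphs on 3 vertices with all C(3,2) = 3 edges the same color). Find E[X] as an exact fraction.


Let X = Σ_S X_S over the C(42, 3) = 11480 subsets S of size 3, where X_S = 1 if the K_3 on S is monochromatic.
For a fixed S, the K_3 on S has C(3, 2) = 3 edges. P[all 3 edges red] = (1/2)^3, and likewise for blue, so P[monochromatic] = 2·(1/2)^3 = 2^{1 − 3} = 1/4.
By linearity of expectation: E[X] = C(42, 3) · 2^{1 − 3} = 11480 · 1/4 = 2870.
Numerically: E[X] ≈ 2870.0000.

E[X] = C(42,3)·2^(1−C(3,2)) = 2870 ≈ 2870.0000.


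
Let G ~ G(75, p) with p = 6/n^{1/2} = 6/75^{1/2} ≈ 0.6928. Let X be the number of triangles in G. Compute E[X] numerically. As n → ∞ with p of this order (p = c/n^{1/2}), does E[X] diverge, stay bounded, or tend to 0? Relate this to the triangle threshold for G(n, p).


Number of potential triangles: C(75, 3) = 67525.
Each occurs with probability p³ ≈ (0.6928)³ ≈ 3.325538e-01.
By linearity: E[X] = C(75, 3)·p³ ≈ 67525 · 3.325538e-01 ≈ 22455.6923.
Since α = 1/2 < 1, p = c/n^{1/2} ≫ 1/n is above the triangle threshold p ~ 1/n. Asymptotically E[X] ~ (c³/6)·n^{3(1−α)} = (6³/6)·n^{1.5} → ∞; triangles are abundant w.h.p.

E[X] ≈ 22455.6923; in regime p = Θ(1/n^{1/2}) E[X] diverges (above the triangle threshold p ~ 1/n).


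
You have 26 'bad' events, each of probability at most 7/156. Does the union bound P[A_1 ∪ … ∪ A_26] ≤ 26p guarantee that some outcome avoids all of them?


Union bound: P[∪_{i=1}^{26} A_i] ≤ Σ_i P[A_i] ≤ 26·p = 26·(7/156) = 7/6.
Numerically: 7/6 ≈ 1.167.
Is 7/6 < 1? NO.
Since the bound 7/6 is ≥ 1, the union bound is uninformative here; it does NOT by itself certify existence.

26·p = 7/6 ≈ 1.167; existence NOT certified by the union bound.


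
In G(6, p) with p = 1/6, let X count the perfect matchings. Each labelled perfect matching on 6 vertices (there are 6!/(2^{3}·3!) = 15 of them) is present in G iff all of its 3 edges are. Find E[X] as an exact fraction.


K_6 has 6!/(2^{3}·3!) = 15 labelled perfect matchings.
For each such perfect matching H, let X_H = 1 if all 3 edges of H are present in G. Then P[X_H = 1] = p^{3} = (1/6)^{3} = 1/216.
By linearity of expectation: E[X] = Σ_H E[X_H] = 15 · p^{3} = 15 · 1/216 = 5/72.
Numerically: E[X] ≈ 0.0694444.

E[X] = 15 · (1/6)^{3} = 5/72 ≈ 0.0694444.


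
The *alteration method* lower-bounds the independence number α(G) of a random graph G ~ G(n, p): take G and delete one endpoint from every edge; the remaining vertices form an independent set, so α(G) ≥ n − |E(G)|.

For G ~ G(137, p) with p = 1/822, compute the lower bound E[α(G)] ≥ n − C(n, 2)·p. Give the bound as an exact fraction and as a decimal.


E[|E(G)|] = C(137, 2)·p = 9316 · (1/822) = 34/3.
E[α(G)] ≥ n − E[|E(G)|] = 137 − 34/3 = 377/3.
Numerically: ≈ 125.666667.
(This is only a lower bound; the true E[α(G)] may be larger.)

E[α(G)] ≥ 377/3 ≈ 125.666667.


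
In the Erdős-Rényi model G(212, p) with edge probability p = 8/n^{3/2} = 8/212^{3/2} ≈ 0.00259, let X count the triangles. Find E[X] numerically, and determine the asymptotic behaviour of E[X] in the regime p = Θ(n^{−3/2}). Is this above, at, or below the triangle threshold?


Number of potential triangles: C(212, 3) = 1565620.
Each occurs with probability p³ ≈ (0.00259)³ ≈ 1.74084e-08.
By linearity: E[X] = C(212, 3)·p³ ≈ 1565620 · 1.74084e-08 ≈ 0.027.
Since α = 3/2 > 1, p = c/n^{3/2} = o(1/n) is below the triangle threshold p ~ 1/n. Asymptotically E[X] ~ (c³/6)·n^{3(1−α)} = (8³/6)·n^{-1.5} → 0, so by Markov's inequality G has no triangles w.h.p.

E[X] ≈ 0.027; in regime p = Θ(1/n^{3/2}) E[X] tends to 0 (below the triangle threshold p ~ 1/n).


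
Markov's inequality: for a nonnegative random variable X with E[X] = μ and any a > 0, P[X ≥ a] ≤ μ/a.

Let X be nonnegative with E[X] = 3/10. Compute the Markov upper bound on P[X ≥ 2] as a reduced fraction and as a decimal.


μ = E[X] = 3/10, a = 2.
Markov: P[X ≥ 2] ≤ μ/a = (3/10)/2 = 3/20.
Numerically: ≈ 0.1500.
(Since a = 2 > μ = 0.3000, the bound 3/20 is < 1 and informative.)

P[X ≥ 2] ≤ 3/20 ≈ 0.1500.


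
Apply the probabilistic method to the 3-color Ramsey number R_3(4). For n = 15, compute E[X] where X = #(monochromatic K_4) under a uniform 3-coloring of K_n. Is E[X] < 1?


E[X] = C(15, 4) · 3^{1 − 6} = 1365 · 3^{−5} = 1365/243.
As a reduced fraction: E[X] = 455/81 ≈ 5.6172840.
Is E[X] < 1? NO.
Since E[X] ≥ 1, the first-moment bound is inconclusive at n = 15; it does NOT by itself certify R_3(4) > 15.

E[X] = 455/81 ≈ 5.6172840; E[X] ≥ 1; first-moment method inconclusive here.


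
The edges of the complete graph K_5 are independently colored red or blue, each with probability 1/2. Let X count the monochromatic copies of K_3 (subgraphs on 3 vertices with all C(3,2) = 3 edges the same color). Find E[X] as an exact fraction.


Let X = Σ_S X_S over the C(5, 3) = 10 subsets S of size 3, where X_S = 1 if the K_3 on S is monochromatic.
For a fixed S, the K_3 on S has C(3, 2) = 3 edges. P[all 3 edges red] = (1/2)^3, and likewise for blue, so P[monochromatic] = 2·(1/2)^3 = 2^{1 − 3} = 1/4.
By linearity: E[X] = C(5, 3) · 2^{1 − 3} = 10 · 1/4 = 5/2.
Numerically: E[X] ≈ 2.500000.

E[X] = C(5,3)·2^(1−C(3,2)) = 5/2 ≈ 2.500000.


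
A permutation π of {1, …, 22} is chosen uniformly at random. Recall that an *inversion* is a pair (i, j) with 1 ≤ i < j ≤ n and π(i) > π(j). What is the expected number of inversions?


Write X = Σ X_I over the C(22, 2) = 231 pairs i < j, with X_I the indicator of one inversion.
There are 231 indicators.
For each fixed pair i < j, the values π(i) and π(j) are two distinct elements of {1, …, 22} in uniformly random order; by symmetry P[π(i) > π(j)] = 1/2.
By linearity: E[X] = 231 · (1/2) = C(22, 2) · (1/2) = 231/2 = 231/2 ≈ 115.50000.

E[X] = 231/2 = 115.50000.


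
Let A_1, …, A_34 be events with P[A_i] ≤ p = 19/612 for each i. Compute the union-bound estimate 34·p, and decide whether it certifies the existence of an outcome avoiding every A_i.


Union bound: P[∪_{i=1}^{34} A_i] ≤ Σ_i P[A_i] ≤ 34·p = 34·(19/612) = 19/18.
Numerically: 19/18 ≈ 1.056.
Is 19/18 < 1? NO.
Since the bound 19/18 is ≥ 1, the union bound is uninformative here; it does NOT by itself certify existence.

34·p = 19/18 ≈ 1.056; existence NOT certified by the union bound.


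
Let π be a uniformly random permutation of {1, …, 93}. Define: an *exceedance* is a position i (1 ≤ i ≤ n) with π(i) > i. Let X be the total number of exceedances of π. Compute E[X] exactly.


Write X = Σ_{i=1}^{93} X_i, where X_i = 1_{π(i) > i}.
For each fixed i, π(i) is uniform over {1, …, 93} (marginal of a uniform permutation), so P[π(i) > i] = (n − i)/n. Summing: Σ_{i=1}^{93} (n − i)/n = (0 + 1 + … + 92)/93 = 93(93 − 1)/(2·93) = (93 − 1)/2.
Hence E[X] = Σ_{i=1}^{93} (93 − i)/93 = 46 ≈ 46.000.

E[X] = 46 = 46.000.


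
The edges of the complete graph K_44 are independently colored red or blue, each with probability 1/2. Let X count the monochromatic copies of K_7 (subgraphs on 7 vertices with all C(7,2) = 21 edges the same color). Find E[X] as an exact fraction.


Let X = Σ_S X_S over the C(44, 7) = 38320568 subsets S of size 7, where X_S = 1 if the K_7 on S is monochromatic.
For a fixed S, the K_7 on S has C(7, 2) = 21 edges. P[all 21 edges red] = (1/2)^21, and likewise for blue, so P[monochromatic] = 2·(1/2)^21 = 2^{1 − 21} = 1/1048576.
By linearity: E[X] = C(44, 7) · 2^{1 − 21} = 38320568 · 1/1048576 = 4790071/131072.
Numerically: E[X] ≈ 36.54534.

E[X] = C(44,7)·2^(1−C(7,2)) = 4790071/131072 ≈ 36.54534.


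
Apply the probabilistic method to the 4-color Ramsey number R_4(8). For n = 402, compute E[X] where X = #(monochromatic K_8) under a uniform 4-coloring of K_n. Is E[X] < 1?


E[X] = C(402, 8) · 4^{1 − 28} = 15770615726749950 · 4^{−27} = 15770615726749950/18014398509481984.
As a reduced fraction: E[X] = 7885307863374975/9007199254740992 ≈ 0.8754450.
Is E[X] < 1? YES.
Since E[X] < 1, there exists a 4-coloring of K_{402} with no monochromatic K_8; hence R_4(8) > 402.

E[X] = 7885307863374975/9007199254740992 ≈ 0.8754450; E[X] < 1, so R_4(8) > 402.


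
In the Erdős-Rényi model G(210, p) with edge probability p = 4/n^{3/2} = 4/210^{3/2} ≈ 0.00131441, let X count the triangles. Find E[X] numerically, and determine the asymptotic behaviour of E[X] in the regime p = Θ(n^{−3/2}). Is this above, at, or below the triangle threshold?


Number of potential triangles: C(210, 3) = 1521520.
Each occurs with probability p³ ≈ (0.00131441)³ ≈ 2.27087457e-09.
By linearity: E[X] = C(210, 3)·p³ ≈ 1521520 · 2.27087457e-09 ≈ 0.003455.
Since α = 3/2 > 1, p = c/n^{3/2} = o(1/n) is below the triangle threshold p ~ 1/n. Asymptotically E[X] ~ (c³/6)·n^{3(1−α)} = (4³/6)·n^{-1.5} → 0, so by Markov's inequality G has no triangles w.h.p.

E[X] ≈ 0.003455; in regime p = Θ(1/n^{3/2}) E[X] tends to 0 (below the triangle threshold p ~ 1/n).


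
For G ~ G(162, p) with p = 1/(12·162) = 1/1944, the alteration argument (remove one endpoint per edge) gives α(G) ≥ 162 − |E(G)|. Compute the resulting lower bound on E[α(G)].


E[|E(G)|] = C(162, 2)·p = 13041 · (1/1944) = 161/24.
E[α(G)] ≥ n − E[|E(G)|] = 162 − 161/24 = 3727/24.
Numerically: ≈ 155.29167.
(This is only a lower bound; the true E[α(G)] may be larger.)

E[α(G)] ≥ 3727/24 ≈ 155.29167.


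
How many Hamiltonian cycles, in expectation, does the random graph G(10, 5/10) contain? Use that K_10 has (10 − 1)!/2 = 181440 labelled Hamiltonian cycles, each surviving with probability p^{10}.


K_10 has (10 − 1)!/2 = 181440 labelled Hamiltonian cycles.
For each such Hamiltonian cycle H, let X_H = 1 if all 10 edges of H are present in G. Then P[X_H = 1] = p^{10} = (1/2)^{10} = 1/1024.
By linearity: E[X] = Σ_H E[X_H] = 181440 · p^{10} = 181440 · 1/1024 = 2835/16.
Numerically: E[X] ≈ 177.188.

E[X] = 181440 · (1/2)^{10} = 2835/16 ≈ 177.188.
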